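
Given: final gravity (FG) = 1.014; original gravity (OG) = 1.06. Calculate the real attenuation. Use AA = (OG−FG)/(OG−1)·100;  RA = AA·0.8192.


AA = (1.06 − 1.014)/(1.06 − 1)·100 = 76.6667
RA = 76.6667·0.8192

62.8053 %


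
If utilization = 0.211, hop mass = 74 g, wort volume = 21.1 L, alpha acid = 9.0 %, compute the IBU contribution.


IBU = (α/100)·mass·U·1000 / V
IBU = (9.0/100)·74·0.211·1000 / 21.1

66.6000 IBU


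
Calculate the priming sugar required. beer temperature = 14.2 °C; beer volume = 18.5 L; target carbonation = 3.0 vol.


residual = 14.695·(0.01821 + 0.09011·e^(−0.04·T));  sugar = (target − residual)·4.0·V
residual = 14.695·(0.01821 + 0.09011·e^(−0.04·14.2)) = 1.0179
sugar = (3.0 − 1.0179)·4.0·18.5

146.6721 g


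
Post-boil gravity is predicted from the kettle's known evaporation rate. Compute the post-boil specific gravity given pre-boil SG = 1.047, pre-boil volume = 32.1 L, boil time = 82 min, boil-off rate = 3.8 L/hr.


V_post = V_pre − rate·(t/60);  SG_post = 1 + (SG_pre−1)·V_pre/V_post
V_post = 32.1 − 3.8·(82/60) = 26.9067
SG_post = 1 + (1.047 − 1)·32.1/26.9067

1.0561


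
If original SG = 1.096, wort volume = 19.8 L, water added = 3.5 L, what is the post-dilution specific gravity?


SG_new = 1 + (SG_old − 1)·V_old/(V_old + V_water)
pts = (1.096 − 1)·1000·19.8/(19.8 + 3.5) = 81.5794
SG_new = 1 + 81.5794/1000

1.0816


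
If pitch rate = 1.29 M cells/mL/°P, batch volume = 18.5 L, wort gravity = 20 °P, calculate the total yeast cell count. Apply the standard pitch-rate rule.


cells (billions) = rate · V_L · °P
cells = 1.29 · 18.5 · 20

477.3000 billion cells


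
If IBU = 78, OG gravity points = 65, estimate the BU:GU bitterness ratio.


BU:GU = IBU / OG_points
BU:GU = 78 / 65

1.2000


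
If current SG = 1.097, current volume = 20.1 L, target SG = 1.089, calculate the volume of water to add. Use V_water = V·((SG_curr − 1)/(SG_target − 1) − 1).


V_water = 20.1·((1.097 − 1)/(1.089 − 1) − 1)

1.8067 L


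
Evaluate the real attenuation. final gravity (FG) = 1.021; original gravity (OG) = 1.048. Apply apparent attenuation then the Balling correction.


AA = (OG−FG)/(OG−1)·100;  RA = AA·0.8192
AA = (1.048 − 1.021)/(1.048 − 1)·100 = 56.2500
RA = 56.2500·0.8192

46.0800 %


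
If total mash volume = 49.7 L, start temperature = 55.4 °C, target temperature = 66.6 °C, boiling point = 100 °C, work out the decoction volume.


V_dec = V_total·(T_target − T_start)/(T_boil − T_start)
V_dec = 49.7·(66.6 − 55.4)/(100 − 55.4)

12.4807 L


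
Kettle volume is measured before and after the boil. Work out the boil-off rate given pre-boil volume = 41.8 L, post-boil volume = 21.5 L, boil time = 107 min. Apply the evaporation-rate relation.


rate = (V_pre − V_post) / (t_min/60)
rate = (41.8 − 21.5) / (107/60)

11.3832 L/hr


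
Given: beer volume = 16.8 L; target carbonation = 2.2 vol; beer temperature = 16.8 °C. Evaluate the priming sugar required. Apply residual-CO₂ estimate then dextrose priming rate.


residual = 14.695·(0.01821 + 0.09011·e^(−0.04·T));  sugar = (target − residual)·4.0·V
residual = 14.695·(0.01821 + 0.09011·e^(−0.04·16.8)) = 0.9438
sugar = (2.2 − 0.9438)·4.0·16.8

84.4147 g


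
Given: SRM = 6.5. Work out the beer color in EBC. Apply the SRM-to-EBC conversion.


EBC = SRM · 1.97
EBC = 6.5 · 1.97

12.8050 EBC


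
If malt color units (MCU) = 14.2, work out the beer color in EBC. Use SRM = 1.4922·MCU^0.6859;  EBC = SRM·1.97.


SRM = 1.4922·14.2^0.6859 = 9.2083
EBC = 9.2083·1.97

18.1404 EBC


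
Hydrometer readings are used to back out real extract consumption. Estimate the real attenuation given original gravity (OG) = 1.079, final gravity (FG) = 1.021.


AA = (OG−FG)/(OG−1)·100;  RA = AA·0.8192
AA = (1.079 − 1.021)/(1.079 − 1)·100 = 73.4177
RA = 73.4177·0.8192

60.1438 %


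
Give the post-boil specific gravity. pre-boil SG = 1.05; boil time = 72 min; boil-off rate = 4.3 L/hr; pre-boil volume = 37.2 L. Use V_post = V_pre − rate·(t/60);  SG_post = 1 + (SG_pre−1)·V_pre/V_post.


V_post = 37.2 − 4.3·(72/60) = 32.0400
SG_post = 1 + (1.05 − 1)·37.2/32.0400

1.0581


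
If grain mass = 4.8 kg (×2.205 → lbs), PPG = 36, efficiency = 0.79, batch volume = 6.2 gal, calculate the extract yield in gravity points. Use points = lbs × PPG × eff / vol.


lbs = 4.8 × 2.205 = 10.5840
points = 10.5840 × 36 × 0.79 / 6.2

48.5498 points


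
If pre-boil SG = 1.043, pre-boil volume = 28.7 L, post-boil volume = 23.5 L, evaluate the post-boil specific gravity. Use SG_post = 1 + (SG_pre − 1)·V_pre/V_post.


pts_pre = (1.043 − 1)·1000 = 43.0000
pts_post = 43.0000·28.7/23.5 = 52.5149
SG_post = 1 + 52.5149/1000

1.0525


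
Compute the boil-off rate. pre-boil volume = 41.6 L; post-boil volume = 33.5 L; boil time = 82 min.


rate = (V_pre − V_post) / (t_min/60)
rate = (41.6 − 33.5) / (82/60)

5.9268 L/hr


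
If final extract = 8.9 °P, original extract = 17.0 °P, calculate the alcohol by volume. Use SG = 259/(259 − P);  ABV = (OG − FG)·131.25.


OG = 259/(259 − 17.0) = 1.0702
FG = 259/(259 − 8.9) = 1.0356
ABV = (1.0702 − 1.0356)·131.25

4.5494 % ABV


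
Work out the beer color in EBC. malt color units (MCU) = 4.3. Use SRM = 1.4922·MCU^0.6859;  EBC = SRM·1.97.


SRM = 1.4922·4.3^0.6859 = 4.0581
EBC = 4.0581·1.97

7.9945 EBC


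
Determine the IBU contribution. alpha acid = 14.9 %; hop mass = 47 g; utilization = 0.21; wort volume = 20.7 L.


IBU = (α/100)·mass·U·1000 / V
IBU = (14.9/100)·47·0.21·1000 / 20.7

71.0449 IBU


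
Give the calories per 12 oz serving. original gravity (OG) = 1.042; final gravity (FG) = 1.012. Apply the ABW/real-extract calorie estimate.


ABW = (OG−FG)·131.25·0.79/FG;  °P = 259 − 259/SG (for OG→OE and FG→AE);  RE = 0.1808·OE + 0.8192·AE;  Cal = (6.9·ABW + 4·(RE−0.1))·FG·3.55
ABW = (1.042 − 1.012)·131.25·0.79/1.012 = 3.0737
OE = 259 − 259/1.042 = 10.4395 °P
AE = 259 − 259/1.012 = 3.0711 °P
RE = 0.1808·10.4395 + 0.8192·3.0711 = 4.4034 °P
Cal = (6.9·3.0737 + 4·(4.4034−0.1))·1.012·3.55

138.0356 kcal


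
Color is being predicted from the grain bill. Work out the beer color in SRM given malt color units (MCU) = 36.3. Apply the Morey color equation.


SRM = 1.4922 · MCU^0.6859
SRM = 1.4922 · 36.3^0.6859

17.5294 SRM


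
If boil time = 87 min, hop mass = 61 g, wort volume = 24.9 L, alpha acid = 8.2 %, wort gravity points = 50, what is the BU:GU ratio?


U = 1.65·0.000125^(GP/1000)·(1−e^(−0.04t))/4.15;  IBU = (α/100)·m·U·1000/V;  BU:GU = IBU/GP
U = 1.65·0.000125^(50/1000)·(1−e^(−0.04·87))/4.15 = 0.2459
IBU = (8.2/100)·61·0.2459·1000/24.9 = 49.3896
BU:GU = 49.3896/50

0.9878


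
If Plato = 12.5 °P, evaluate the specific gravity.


SG = 259/(259 − P)
SG = 259/(259 − 12.5)

1.0507


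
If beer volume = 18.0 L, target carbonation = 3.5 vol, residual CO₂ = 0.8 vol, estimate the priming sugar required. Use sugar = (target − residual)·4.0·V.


sugar = (3.5 − 0.8)·4.0·18.0

194.4000 g


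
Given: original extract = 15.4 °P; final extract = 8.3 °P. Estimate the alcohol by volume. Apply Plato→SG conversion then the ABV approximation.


SG = 259/(259 − P);  ABV = (OG − FG)·131.25
OG = 259/(259 − 15.4) = 1.0632
FG = 259/(259 − 8.3) = 1.0331
ABV = (1.0632 − 1.0331)·131.25

3.9521 % ABV


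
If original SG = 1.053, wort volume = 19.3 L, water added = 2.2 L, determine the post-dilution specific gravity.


SG_new = 1 + (SG_old − 1)·V_old/(V_old + V_water)
pts = (1.053 − 1)·1000·19.3/(19.3 + 2.2) = 47.5767
SG_new = 1 + 47.5767/1000

1.0476


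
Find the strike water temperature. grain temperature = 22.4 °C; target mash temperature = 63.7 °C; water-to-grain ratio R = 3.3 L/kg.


T_strike = (0.41/R)·(T_mash − T_grain) + T_mash
T_strike = (0.41/3.3)·(63.7 − 22.4) + 63.7

68.8312 °C


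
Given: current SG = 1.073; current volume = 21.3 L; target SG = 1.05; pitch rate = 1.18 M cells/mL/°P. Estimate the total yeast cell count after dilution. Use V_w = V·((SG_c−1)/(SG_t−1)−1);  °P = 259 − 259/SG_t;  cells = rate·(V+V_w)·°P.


V_w = 21.3·((1.073−1)/(1.05−1)−1) = 9.7980
V_final = 21.3 + 9.7980 = 31.0980
°P = 259 − 259/1.05 = 12.3333
cells = 1.18·31.0980·12.3333

452.5796 billion cells


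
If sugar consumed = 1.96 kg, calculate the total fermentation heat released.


Q = m_sugar · 590 kJ/kg
Q = 1.96 · 590

1156.4000 kJ


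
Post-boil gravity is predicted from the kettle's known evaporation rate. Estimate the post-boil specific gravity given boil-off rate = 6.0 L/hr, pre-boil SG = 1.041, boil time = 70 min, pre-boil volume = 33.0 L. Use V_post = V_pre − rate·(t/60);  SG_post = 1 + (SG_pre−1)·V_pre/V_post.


V_post = 33.0 − 6.0·(70/60) = 26.0000
SG_post = 1 + (1.041 − 1)·33.0/26.0000

1.0520


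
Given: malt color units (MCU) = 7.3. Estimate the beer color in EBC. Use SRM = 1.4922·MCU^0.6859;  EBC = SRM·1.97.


SRM = 1.4922·7.3^0.6859 = 5.8342
EBC = 5.8342·1.97

11.4933 EBC


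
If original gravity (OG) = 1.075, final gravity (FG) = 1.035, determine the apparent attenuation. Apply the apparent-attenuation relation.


AA = (OG − FG)/(OG − 1) · 100
AA = (1.075 − 1.035)/(1.075 − 1) · 100

53.3333 %


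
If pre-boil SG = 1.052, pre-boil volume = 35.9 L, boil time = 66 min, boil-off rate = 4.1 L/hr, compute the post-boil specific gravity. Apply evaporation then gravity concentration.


V_post = V_pre − rate·(t/60);  SG_post = 1 + (SG_pre−1)·V_pre/V_post
V_post = 35.9 − 4.1·(66/60) = 31.3900
SG_post = 1 + (1.052 − 1)·35.9/31.3900

1.0595


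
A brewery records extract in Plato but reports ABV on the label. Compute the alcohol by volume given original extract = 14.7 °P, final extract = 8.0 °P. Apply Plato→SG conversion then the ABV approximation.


SG = 259/(259 − P);  ABV = (OG − FG)·131.25
OG = 259/(259 − 14.7) = 1.0602
FG = 259/(259 − 8.0) = 1.0319
ABV = (1.0602 − 1.0319)·131.25

3.7143 % ABV


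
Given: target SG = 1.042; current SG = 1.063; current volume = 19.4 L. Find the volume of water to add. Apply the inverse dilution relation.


V_water = V·((SG_curr − 1)/(SG_target − 1) − 1)
V_water = 19.4·((1.063 − 1)/(1.042 − 1) − 1)

9.7000 L


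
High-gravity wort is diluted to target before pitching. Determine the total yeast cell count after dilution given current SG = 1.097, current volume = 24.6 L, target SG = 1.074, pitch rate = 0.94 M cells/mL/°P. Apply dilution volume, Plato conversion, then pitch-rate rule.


V_w = V·((SG_c−1)/(SG_t−1)−1);  °P = 259 − 259/SG_t;  cells = rate·(V+V_w)·°P
V_w = 24.6·((1.097−1)/(1.074−1)−1) = 7.6459
V_final = 24.6 + 7.6459 = 32.2459
°P = 259 − 259/1.074 = 17.8454
cells = 0.94·32.2459·17.8454

540.9164 billion cells


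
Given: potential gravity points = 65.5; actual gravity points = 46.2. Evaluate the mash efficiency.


efficiency = actual / potential × 100
efficiency = 46.2 / 65.5 × 100

70.5344 %


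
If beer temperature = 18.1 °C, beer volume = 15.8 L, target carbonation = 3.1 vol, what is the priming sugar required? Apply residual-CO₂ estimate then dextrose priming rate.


residual = 14.695·(0.01821 + 0.09011·e^(−0.04·T));  sugar = (target − residual)·4.0·V
residual = 14.695·(0.01821 + 0.09011·e^(−0.04·18.1)) = 0.9096
sugar = (3.1 − 0.9096)·4.0·15.8

138.4356 g


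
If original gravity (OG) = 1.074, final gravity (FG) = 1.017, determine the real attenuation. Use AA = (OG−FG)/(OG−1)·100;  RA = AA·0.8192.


AA = (1.074 − 1.017)/(1.074 − 1)·100 = 77.0270
RA = 77.0270·0.8192

63.1005 %


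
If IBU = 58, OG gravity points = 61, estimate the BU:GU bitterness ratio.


BU:GU = IBU / OG_points
BU:GU = 58 / 61

0.9508


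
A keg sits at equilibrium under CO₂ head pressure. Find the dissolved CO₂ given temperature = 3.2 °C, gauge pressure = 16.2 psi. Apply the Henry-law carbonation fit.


vols = (P + 14.695)·(0.01821 + 0.09011·e^(−0.04·T))
vols = (16.2 + 14.695)·(0.01821 + 0.09011·e^(−0.04·3.2))

3.0121 volumes


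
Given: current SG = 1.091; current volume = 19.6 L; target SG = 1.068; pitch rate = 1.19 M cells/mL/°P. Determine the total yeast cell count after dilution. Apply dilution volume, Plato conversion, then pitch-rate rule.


V_w = V·((SG_c−1)/(SG_t−1)−1);  °P = 259 − 259/SG_t;  cells = rate·(V+V_w)·°P
V_w = 19.6·((1.091−1)/(1.068−1)−1) = 6.6294
V_final = 19.6 + 6.6294 = 26.2294
°P = 259 − 259/1.068 = 16.4906
cells = 1.19·26.2294·16.4906

514.7222 billion cells


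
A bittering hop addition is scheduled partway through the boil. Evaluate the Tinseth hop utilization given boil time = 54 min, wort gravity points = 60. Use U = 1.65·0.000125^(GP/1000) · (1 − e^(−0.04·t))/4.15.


bigness = 1.65·0.000125^(60/1000) = 0.9623
boil_factor = (1 − e^(−0.04·54))/4.15 = 0.2132
U = 0.9623 · 0.2132

0.2051


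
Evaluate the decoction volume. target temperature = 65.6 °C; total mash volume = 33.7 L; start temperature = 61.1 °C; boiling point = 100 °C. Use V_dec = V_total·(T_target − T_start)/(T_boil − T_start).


V_dec = 33.7·(65.6 − 61.1)/(100 − 61.1)

3.8985 L


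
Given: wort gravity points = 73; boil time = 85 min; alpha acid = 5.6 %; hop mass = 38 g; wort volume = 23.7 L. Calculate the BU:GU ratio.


U = 1.65·0.000125^(GP/1000)·(1−e^(−0.04t))/4.15;  IBU = (α/100)·m·U·1000/V;  BU:GU = IBU/GP
U = 1.65·0.000125^(73/1000)·(1−e^(−0.04·85))/4.15 = 0.1994
IBU = (5.6/100)·38·0.1994·1000/23.7 = 17.9057
BU:GU = 17.9057/73

0.2453


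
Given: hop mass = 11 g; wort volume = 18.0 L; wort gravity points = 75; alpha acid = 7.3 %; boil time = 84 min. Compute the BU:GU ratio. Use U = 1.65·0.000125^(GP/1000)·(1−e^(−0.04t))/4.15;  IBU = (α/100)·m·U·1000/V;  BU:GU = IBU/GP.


U = 1.65·0.000125^(75/1000)·(1−e^(−0.04·84))/4.15 = 0.1956
IBU = (7.3/100)·11·0.1956·1000/18.0 = 8.7256
BU:GU = 8.7256/75

0.1163


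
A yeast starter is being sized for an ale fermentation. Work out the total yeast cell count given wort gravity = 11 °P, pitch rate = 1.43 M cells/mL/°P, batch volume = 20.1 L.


cells (billions) = rate · V_L · °P
cells = 1.43 · 20.1 · 11

316.1730 billion cells


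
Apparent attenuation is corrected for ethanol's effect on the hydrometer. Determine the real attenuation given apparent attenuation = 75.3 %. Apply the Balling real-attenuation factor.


RA = AA · 0.8192
RA = 75.3 · 0.8192

61.6858 %


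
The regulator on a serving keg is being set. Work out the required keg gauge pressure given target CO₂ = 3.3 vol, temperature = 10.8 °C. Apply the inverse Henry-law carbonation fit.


psi = vols/(0.01821 + 0.09011·e^(−0.04·T)) − 14.695
psi = 3.3/(0.01821 + 0.09011·e^(−0.04·10.8)) − 14.695

28.3240 psi


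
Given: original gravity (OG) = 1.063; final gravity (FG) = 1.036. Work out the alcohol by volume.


ABV = (OG − FG) · 131.25
ABV = (1.063 − 1.036) · 131.25

3.5437 % ABV


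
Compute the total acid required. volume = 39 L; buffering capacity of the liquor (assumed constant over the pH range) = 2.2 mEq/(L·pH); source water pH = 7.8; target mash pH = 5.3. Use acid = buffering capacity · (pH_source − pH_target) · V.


acid = 2.2 · (7.8 − 5.3) · 39

214.5000 mEq


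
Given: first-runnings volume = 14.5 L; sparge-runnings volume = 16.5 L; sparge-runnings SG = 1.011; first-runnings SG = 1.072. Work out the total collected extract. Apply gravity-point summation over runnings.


total = Σ (SG_i − 1)·1000·V_i
first = (1.072 − 1)·1000·14.5 = 1044.0000
sparge = (1.011 − 1)·1000·16.5 = 181.5000
total = 1044.0000 + 181.5000

1225.5000 gravity·L


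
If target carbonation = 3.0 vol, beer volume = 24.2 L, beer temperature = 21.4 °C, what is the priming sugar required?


residual = 14.695·(0.01821 + 0.09011·e^(−0.04·T));  sugar = (target − residual)·4.0·V
residual = 14.695·(0.01821 + 0.09011·e^(−0.04·21.4)) = 0.8302
sugar = (3.0 − 0.8302)·4.0·24.2

210.0387 g


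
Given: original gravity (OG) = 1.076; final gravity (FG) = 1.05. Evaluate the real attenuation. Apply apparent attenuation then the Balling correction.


AA = (OG−FG)/(OG−1)·100;  RA = AA·0.8192
AA = (1.076 − 1.05)/(1.076 − 1)·100 = 34.2105
RA = 34.2105·0.8192

28.0253 %


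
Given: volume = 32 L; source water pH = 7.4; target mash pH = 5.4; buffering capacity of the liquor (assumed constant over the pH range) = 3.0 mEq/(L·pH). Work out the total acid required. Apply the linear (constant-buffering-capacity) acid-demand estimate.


acid = buffering capacity · (pH_source − pH_target) · V
acid = 3.0 · (7.4 − 5.4) · 32

192.0000 mEq


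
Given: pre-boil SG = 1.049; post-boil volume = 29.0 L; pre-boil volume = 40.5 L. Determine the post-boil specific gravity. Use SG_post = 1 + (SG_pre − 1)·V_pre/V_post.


pts_pre = (1.049 − 1)·1000 = 49.0000
pts_post = 49.0000·40.5/29.0 = 68.4310
SG_post = 1 + 68.4310/1000

1.0684


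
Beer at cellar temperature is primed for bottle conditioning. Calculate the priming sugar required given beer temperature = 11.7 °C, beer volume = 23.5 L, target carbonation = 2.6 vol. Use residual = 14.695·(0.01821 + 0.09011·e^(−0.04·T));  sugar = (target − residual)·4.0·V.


residual = 14.695·(0.01821 + 0.09011·e^(−0.04·11.7)) = 1.0969
sugar = (2.6 − 1.0969)·4.0·23.5

141.2952 g


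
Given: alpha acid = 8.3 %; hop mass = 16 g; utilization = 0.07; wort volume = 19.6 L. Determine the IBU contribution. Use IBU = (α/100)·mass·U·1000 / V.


IBU = (8.3/100)·16·0.07·1000 / 19.6

4.7429 IBU


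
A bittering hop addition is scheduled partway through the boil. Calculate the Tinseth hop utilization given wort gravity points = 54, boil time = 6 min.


U = 1.65·0.000125^(GP/1000) · (1 − e^(−0.04·t))/4.15
bigness = 1.65·0.000125^(54/1000) = 1.0156
boil_factor = (1 − e^(−0.04·6))/4.15 = 0.0514
U = 1.0156 · 0.0514

0.0522


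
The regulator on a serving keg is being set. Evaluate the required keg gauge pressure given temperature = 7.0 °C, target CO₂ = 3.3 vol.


psi = vols/(0.01821 + 0.09011·e^(−0.04·T)) − 14.695
psi = 3.3/(0.01821 + 0.09011·e^(−0.04·7.0)) − 14.695

23.5376 psi


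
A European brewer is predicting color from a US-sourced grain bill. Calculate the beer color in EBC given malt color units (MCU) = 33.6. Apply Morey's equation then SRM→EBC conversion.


SRM = 1.4922·MCU^0.6859;  EBC = SRM·1.97
SRM = 1.4922·33.6^0.6859 = 16.6243
EBC = 16.6243·1.97

32.7499 EBC


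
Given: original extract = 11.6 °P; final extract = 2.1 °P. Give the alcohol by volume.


SG = 259/(259 − P);  ABV = (OG − FG)·131.25
OG = 259/(259 − 11.6) = 1.0469
FG = 259/(259 − 2.1) = 1.0082
ABV = (1.0469 − 1.0082)·131.25

5.0811 % ABV


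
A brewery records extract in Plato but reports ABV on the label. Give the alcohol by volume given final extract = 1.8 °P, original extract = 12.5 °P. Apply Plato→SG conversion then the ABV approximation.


SG = 259/(259 − P);  ABV = (OG − FG)·131.25
OG = 259/(259 − 12.5) = 1.0507
FG = 259/(259 − 1.8) = 1.0070
ABV = (1.0507 − 1.0070)·131.25

5.7371 % ABV


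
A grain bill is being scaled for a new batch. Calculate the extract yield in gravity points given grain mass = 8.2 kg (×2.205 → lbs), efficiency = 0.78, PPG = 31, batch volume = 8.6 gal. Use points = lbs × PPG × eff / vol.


lbs = 8.2 × 2.205 = 18.0810
points = 18.0810 × 31 × 0.78 / 8.6

50.8370 points


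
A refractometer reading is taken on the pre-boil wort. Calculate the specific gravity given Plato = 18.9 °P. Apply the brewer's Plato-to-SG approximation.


SG = 259/(259 − P)
SG = 259/(259 − 18.9)

1.0787


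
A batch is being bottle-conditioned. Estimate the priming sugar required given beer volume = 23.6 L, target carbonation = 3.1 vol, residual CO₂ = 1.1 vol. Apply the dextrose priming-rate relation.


sugar = (target − residual)·4.0·V
sugar = (3.1 − 1.1)·4.0·23.6

188.8000 g


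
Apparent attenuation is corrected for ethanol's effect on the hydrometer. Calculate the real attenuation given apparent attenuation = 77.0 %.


RA = AA · 0.8192
RA = 77.0 · 0.8192

63.0784 %


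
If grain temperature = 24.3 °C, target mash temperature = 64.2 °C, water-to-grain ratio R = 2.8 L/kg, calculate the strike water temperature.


T_strike = (0.41/R)·(T_mash − T_grain) + T_mash
T_strike = (0.41/2.8)·(64.2 − 24.3) + 64.2

70.0425 °C


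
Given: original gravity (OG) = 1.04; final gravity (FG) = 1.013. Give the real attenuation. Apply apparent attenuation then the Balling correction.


AA = (OG−FG)/(OG−1)·100;  RA = AA·0.8192
AA = (1.04 − 1.013)/(1.04 − 1)·100 = 67.5000
RA = 67.5000·0.8192

55.2960 %


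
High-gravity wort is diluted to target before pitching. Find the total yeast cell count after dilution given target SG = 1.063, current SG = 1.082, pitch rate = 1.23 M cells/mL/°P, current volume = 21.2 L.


V_w = V·((SG_c−1)/(SG_t−1)−1);  °P = 259 − 259/SG_t;  cells = rate·(V+V_w)·°P
V_w = 21.2·((1.082−1)/(1.063−1)−1) = 6.3937
V_final = 21.2 + 6.3937 = 27.5937
°P = 259 − 259/1.063 = 15.3500
cells = 1.23·27.5937·15.3500

520.9803 billion cells


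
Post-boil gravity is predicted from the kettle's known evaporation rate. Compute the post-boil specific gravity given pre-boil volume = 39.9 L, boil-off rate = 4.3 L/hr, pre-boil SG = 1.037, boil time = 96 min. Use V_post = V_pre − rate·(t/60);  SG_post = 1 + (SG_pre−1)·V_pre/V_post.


V_post = 39.9 − 4.3·(96/60) = 33.0200
SG_post = 1 + (1.037 − 1)·39.9/33.0200

1.0447


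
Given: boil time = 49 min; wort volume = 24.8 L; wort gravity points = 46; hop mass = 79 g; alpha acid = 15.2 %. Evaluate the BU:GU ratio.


U = 1.65·0.000125^(GP/1000)·(1−e^(−0.04t))/4.15;  IBU = (α/100)·m·U·1000/V;  BU:GU = IBU/GP
U = 1.65·0.000125^(46/1000)·(1−e^(−0.04·49))/4.15 = 0.2259
IBU = (15.2/100)·79·0.2259·1000/24.8 = 109.3900
BU:GU = 109.3900/46

2.3780


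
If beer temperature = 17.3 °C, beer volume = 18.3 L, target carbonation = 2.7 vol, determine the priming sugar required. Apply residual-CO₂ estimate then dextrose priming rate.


residual = 14.695·(0.01821 + 0.09011·e^(−0.04·T));  sugar = (target − residual)·4.0·V
residual = 14.695·(0.01821 + 0.09011·e^(−0.04·17.3)) = 0.9304
sugar = (2.7 − 0.9304)·4.0·18.3

129.5319 g


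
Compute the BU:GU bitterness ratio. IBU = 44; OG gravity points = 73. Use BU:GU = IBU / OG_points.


BU:GU = 44 / 73

0.6027


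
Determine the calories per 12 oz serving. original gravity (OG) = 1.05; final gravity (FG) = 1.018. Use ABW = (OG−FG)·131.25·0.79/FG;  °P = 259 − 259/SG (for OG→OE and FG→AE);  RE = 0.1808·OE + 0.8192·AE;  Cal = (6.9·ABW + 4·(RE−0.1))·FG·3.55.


ABW = (1.05 − 1.018)·131.25·0.79/1.018 = 3.2593
OE = 259 − 259/1.05 = 12.3333 °P
AE = 259 − 259/1.018 = 4.5796 °P
RE = 0.1808·12.3333 + 0.8192·4.5796 = 5.9814 °P
Cal = (6.9·3.2593 + 4·(5.9814−0.1))·1.018·3.55

166.2943 kcal


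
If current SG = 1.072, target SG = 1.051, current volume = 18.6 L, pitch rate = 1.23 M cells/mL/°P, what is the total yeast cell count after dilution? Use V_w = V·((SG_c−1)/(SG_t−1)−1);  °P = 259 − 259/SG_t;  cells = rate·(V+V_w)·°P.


V_w = 18.6·((1.072−1)/(1.051−1)−1) = 7.6588
V_final = 18.6 + 7.6588 = 26.2588
°P = 259 − 259/1.051 = 12.5680
cells = 1.23·26.2588·12.5680

405.9267 billion cells


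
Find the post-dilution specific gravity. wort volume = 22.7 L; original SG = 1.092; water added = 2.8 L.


SG_new = 1 + (SG_old − 1)·V_old/(V_old + V_water)
pts = (1.092 − 1)·1000·22.7/(22.7 + 2.8) = 81.8980
SG_new = 1 + 81.8980/1000

1.0819


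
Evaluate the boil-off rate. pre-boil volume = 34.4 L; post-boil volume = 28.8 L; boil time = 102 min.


rate = (V_pre − V_post) / (t_min/60)
rate = (34.4 − 28.8) / (102/60)

3.2941 L/hr


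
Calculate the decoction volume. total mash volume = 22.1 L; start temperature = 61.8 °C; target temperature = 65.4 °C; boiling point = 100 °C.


V_dec = V_total·(T_target − T_start)/(T_boil − T_start)
V_dec = 22.1·(65.4 − 61.8)/(100 − 61.8)

2.0827 L


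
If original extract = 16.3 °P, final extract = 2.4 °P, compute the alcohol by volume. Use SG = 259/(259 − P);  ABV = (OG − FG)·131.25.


OG = 259/(259 − 16.3) = 1.0672
FG = 259/(259 − 2.4) = 1.0094
ABV = (1.0672 − 1.0094)·131.25

7.5873 % ABV


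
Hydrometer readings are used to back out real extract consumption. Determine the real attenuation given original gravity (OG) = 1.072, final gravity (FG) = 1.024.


AA = (OG−FG)/(OG−1)·100;  RA = AA·0.8192
AA = (1.072 − 1.024)/(1.072 − 1)·100 = 66.6667
RA = 66.6667·0.8192

54.6133 %


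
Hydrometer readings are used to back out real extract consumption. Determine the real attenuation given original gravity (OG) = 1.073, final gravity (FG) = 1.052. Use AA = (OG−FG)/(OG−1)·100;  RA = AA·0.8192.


AA = (1.073 − 1.052)/(1.073 − 1)·100 = 28.7671
RA = 28.7671·0.8192

23.5660 %


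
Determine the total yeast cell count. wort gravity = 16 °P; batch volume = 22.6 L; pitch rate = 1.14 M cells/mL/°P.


cells (billions) = rate · V_L · °P
cells = 1.14 · 22.6 · 16

412.2240 billion cells


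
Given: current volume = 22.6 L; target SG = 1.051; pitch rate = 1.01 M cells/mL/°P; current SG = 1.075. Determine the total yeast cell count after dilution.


V_w = V·((SG_c−1)/(SG_t−1)−1);  °P = 259 − 259/SG_t;  cells = rate·(V+V_w)·°P
V_w = 22.6·((1.075−1)/(1.051−1)−1) = 10.6353
V_final = 22.6 + 10.6353 = 33.2353
°P = 259 − 259/1.051 = 12.5680
cells = 1.01·33.2353·12.5680

421.8792 billion cells


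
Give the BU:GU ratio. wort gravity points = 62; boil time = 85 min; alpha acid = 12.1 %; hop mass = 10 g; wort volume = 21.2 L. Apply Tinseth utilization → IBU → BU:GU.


U = 1.65·0.000125^(GP/1000)·(1−e^(−0.04t))/4.15;  IBU = (α/100)·m·U·1000/V;  BU:GU = IBU/GP
U = 1.65·0.000125^(62/1000)·(1−e^(−0.04·85))/4.15 = 0.2201
IBU = (12.1/100)·10·0.2201·1000/21.2 = 12.5647
BU:GU = 12.5647/62

0.2027


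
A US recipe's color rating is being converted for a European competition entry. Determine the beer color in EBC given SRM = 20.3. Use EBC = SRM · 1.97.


EBC = 20.3 · 1.97

39.9910 EBC


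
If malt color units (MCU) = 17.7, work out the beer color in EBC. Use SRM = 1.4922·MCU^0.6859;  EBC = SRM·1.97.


SRM = 1.4922·17.7^0.6859 = 10.7106
EBC = 10.7106·1.97

21.0998 EBC


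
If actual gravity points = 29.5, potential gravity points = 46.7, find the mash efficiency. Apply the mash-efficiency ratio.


efficiency = actual / potential × 100
efficiency = 29.5 / 46.7 × 100

63.1692 %


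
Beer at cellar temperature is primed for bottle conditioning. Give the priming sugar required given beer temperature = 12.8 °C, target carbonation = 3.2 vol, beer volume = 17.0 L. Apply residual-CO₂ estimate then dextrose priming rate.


residual = 14.695·(0.01821 + 0.09011·e^(−0.04·T));  sugar = (target − residual)·4.0·V
residual = 14.695·(0.01821 + 0.09011·e^(−0.04·12.8)) = 1.0612
sugar = (3.2 − 1.0612)·4.0·17.0

145.4409 g


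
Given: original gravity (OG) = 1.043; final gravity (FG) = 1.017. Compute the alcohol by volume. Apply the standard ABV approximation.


ABV = (OG − FG) · 131.25
ABV = (1.043 − 1.017) · 131.25

3.4125 % ABV


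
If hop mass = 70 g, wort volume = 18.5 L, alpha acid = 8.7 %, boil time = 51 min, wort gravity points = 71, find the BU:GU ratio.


U = 1.65·0.000125^(GP/1000)·(1−e^(−0.04t))/4.15;  IBU = (α/100)·m·U·1000/V;  BU:GU = IBU/GP
U = 1.65·0.000125^(71/1000)·(1−e^(−0.04·51))/4.15 = 0.1827
IBU = (8.7/100)·70·0.1827·1000/18.5 = 60.1543
BU:GU = 60.1543/71

0.8472


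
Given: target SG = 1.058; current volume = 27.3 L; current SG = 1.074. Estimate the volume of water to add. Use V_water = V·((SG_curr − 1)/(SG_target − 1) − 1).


V_water = 27.3·((1.074 − 1)/(1.058 − 1) − 1)

7.5310 L


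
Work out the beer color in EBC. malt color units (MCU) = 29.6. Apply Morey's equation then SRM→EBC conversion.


SRM = 1.4922·MCU^0.6859;  EBC = SRM·1.97
SRM = 1.4922·29.6^0.6859 = 15.2400
EBC = 15.2400·1.97

30.0229 EBC


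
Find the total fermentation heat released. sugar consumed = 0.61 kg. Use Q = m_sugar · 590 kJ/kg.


Q = 0.61 · 590

359.9000 kJ


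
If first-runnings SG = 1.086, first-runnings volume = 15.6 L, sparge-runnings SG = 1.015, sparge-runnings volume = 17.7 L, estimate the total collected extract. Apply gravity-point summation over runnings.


total = Σ (SG_i − 1)·1000·V_i
first = (1.086 − 1)·1000·15.6 = 1341.6000
sparge = (1.015 − 1)·1000·17.7 = 265.5000
total = 1341.6000 + 265.5000

1607.1000 gravity·L


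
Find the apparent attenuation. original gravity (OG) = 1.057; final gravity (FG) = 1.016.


AA = (OG − FG)/(OG − 1) · 100
AA = (1.057 − 1.016)/(1.057 − 1) · 100

71.9298 %


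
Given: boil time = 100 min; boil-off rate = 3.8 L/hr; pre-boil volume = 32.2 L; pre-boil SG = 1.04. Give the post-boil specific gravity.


V_post = V_pre − rate·(t/60);  SG_post = 1 + (SG_pre−1)·V_pre/V_post
V_post = 32.2 − 3.8·(100/60) = 25.8667
SG_post = 1 + (1.04 − 1)·32.2/25.8667

1.0498


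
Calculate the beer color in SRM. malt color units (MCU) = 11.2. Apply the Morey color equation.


SRM = 1.4922 · MCU^0.6859
SRM = 1.4922 · 11.2^0.6859

7.8250 SRM


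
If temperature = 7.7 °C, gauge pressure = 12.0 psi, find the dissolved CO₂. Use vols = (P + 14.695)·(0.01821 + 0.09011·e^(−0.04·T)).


vols = (12.0 + 14.695)·(0.01821 + 0.09011·e^(−0.04·7.7))

2.2539 volumes


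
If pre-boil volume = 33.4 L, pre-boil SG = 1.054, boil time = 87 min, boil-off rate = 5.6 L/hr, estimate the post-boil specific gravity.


V_post = V_pre − rate·(t/60);  SG_post = 1 + (SG_pre−1)·V_pre/V_post
V_post = 33.4 − 5.6·(87/60) = 25.2800
SG_post = 1 + (1.054 − 1)·33.4/25.2800

1.0713


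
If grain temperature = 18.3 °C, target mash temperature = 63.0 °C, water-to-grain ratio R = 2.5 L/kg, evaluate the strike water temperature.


T_strike = (0.41/R)·(T_mash − T_grain) + T_mash
T_strike = (0.41/2.5)·(63.0 − 18.3) + 63.0

70.3308 °C


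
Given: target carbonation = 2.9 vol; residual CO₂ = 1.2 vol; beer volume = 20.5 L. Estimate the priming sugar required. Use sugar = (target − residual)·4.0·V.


sugar = (2.9 − 1.2)·4.0·20.5

139.4000 g


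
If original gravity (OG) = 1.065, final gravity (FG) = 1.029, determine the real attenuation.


AA = (OG−FG)/(OG−1)·100;  RA = AA·0.8192
AA = (1.065 − 1.029)/(1.065 − 1)·100 = 55.3846
RA = 55.3846·0.8192

45.3711 %


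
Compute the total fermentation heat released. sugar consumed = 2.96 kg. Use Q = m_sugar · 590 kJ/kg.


Q = 2.96 · 590

1746.4000 kJ


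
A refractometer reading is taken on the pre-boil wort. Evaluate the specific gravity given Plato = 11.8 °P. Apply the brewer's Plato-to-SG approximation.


SG = 259/(259 − P)
SG = 259/(259 − 11.8)

1.0477


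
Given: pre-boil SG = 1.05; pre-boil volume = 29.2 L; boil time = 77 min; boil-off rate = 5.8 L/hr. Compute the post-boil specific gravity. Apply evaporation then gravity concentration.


V_post = V_pre − rate·(t/60);  SG_post = 1 + (SG_pre−1)·V_pre/V_post
V_post = 29.2 − 5.8·(77/60) = 21.7567
SG_post = 1 + (1.05 − 1)·29.2/21.7567

1.0671


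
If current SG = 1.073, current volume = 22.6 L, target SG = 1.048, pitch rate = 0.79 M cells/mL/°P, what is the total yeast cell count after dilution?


V_w = V·((SG_c−1)/(SG_t−1)−1);  °P = 259 − 259/SG_t;  cells = rate·(V+V_w)·°P
V_w = 22.6·((1.073−1)/(1.048−1)−1) = 11.7708
V_final = 22.6 + 11.7708 = 34.3708
°P = 259 − 259/1.048 = 11.8626
cells = 0.79·34.3708·11.8626

322.1046 billion cells


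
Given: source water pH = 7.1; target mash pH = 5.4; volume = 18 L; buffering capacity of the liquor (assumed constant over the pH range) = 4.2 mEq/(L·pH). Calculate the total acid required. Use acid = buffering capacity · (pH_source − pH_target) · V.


acid = 4.2 · (7.1 − 5.4) · 18

128.5200 mEq


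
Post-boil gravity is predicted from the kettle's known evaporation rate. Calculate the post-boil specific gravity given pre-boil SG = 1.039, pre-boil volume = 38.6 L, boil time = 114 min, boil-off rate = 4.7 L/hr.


V_post = V_pre − rate·(t/60);  SG_post = 1 + (SG_pre−1)·V_pre/V_post
V_post = 38.6 − 4.7·(114/60) = 29.6700
SG_post = 1 + (1.039 − 1)·38.6/29.6700

1.0507


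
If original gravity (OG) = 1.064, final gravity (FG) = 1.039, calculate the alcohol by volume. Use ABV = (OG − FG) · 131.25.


ABV = (1.064 − 1.039) · 131.25

3.2813 % ABV


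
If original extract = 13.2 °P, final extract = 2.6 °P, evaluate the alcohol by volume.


SG = 259/(259 − P);  ABV = (OG − FG)·131.25
OG = 259/(259 − 13.2) = 1.0537
FG = 259/(259 − 2.6) = 1.0101
ABV = (1.0537 − 1.0101)·131.25

5.7175 % ABV


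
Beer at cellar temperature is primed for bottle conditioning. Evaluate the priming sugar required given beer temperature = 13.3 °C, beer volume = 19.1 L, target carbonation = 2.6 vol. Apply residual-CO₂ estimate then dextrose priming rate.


residual = 14.695·(0.01821 + 0.09011·e^(−0.04·T));  sugar = (target − residual)·4.0·V
residual = 14.695·(0.01821 + 0.09011·e^(−0.04·13.3)) = 1.0454
sugar = (2.6 − 1.0454)·4.0·19.1

118.7676 g


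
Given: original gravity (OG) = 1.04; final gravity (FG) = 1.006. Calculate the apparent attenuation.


AA = (OG − FG)/(OG − 1) · 100
AA = (1.04 − 1.006)/(1.04 − 1) · 100

85.0000 %


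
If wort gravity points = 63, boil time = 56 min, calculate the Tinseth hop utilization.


U = 1.65·0.000125^(GP/1000) · (1 − e^(−0.04·t))/4.15
bigness = 1.65·0.000125^(63/1000) = 0.9367
boil_factor = (1 − e^(−0.04·56))/4.15 = 0.2153
U = 0.9367 · 0.2153

0.2017


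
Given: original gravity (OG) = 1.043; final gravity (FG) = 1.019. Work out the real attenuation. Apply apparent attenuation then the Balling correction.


AA = (OG−FG)/(OG−1)·100;  RA = AA·0.8192
AA = (1.043 − 1.019)/(1.043 − 1)·100 = 55.8140
RA = 55.8140·0.8192

45.7228 %


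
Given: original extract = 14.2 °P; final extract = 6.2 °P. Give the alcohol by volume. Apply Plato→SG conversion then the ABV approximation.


SG = 259/(259 − P);  ABV = (OG − FG)·131.25
OG = 259/(259 − 14.2) = 1.0580
FG = 259/(259 − 6.2) = 1.0245
ABV = (1.0580 − 1.0245)·131.25

4.3944 % ABV


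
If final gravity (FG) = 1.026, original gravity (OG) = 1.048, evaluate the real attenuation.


AA = (OG−FG)/(OG−1)·100;  RA = AA·0.8192
AA = (1.048 − 1.026)/(1.048 − 1)·100 = 45.8333
RA = 45.8333·0.8192

37.5467 %


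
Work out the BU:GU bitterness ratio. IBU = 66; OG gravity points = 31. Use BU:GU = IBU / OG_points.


BU:GU = 66 / 31

2.1290


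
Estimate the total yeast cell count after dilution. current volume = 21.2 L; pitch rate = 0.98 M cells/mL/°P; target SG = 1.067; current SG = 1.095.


V_w = V·((SG_c−1)/(SG_t−1)−1);  °P = 259 − 259/SG_t;  cells = rate·(V+V_w)·°P
V_w = 21.2·((1.095−1)/(1.067−1)−1) = 8.8597
V_final = 21.2 + 8.8597 = 30.0597
°P = 259 − 259/1.067 = 16.2634
cells = 0.98·30.0597·16.2634

479.0942 billion cells


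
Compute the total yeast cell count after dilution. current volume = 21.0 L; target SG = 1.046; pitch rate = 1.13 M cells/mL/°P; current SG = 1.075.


V_w = V·((SG_c−1)/(SG_t−1)−1);  °P = 259 − 259/SG_t;  cells = rate·(V+V_w)·°P
V_w = 21.0·((1.075−1)/(1.046−1)−1) = 13.2391
V_final = 21.0 + 13.2391 = 34.2391
°P = 259 − 259/1.046 = 11.3901
cells = 1.13·34.2391·11.3901

440.6838 billion cells


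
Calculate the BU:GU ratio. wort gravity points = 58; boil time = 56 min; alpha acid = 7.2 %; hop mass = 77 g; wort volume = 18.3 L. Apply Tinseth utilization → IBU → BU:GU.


U = 1.65·0.000125^(GP/1000)·(1−e^(−0.04t))/4.15;  IBU = (α/100)·m·U·1000/V;  BU:GU = IBU/GP
U = 1.65·0.000125^(58/1000)·(1−e^(−0.04·56))/4.15 = 0.2109
IBU = (7.2/100)·77·0.2109·1000/18.3 = 63.9063
BU:GU = 63.9063/58

1.1018


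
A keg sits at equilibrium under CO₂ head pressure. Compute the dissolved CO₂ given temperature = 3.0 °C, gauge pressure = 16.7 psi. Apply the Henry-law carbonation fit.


vols = (P + 14.695)·(0.01821 + 0.09011·e^(−0.04·T))
vols = (16.7 + 14.695)·(0.01821 + 0.09011·e^(−0.04·3.0))

3.0808 volumes


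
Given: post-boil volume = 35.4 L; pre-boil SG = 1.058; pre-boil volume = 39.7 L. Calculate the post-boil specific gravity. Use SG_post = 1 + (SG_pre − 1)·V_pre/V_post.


pts_pre = (1.058 − 1)·1000 = 58.0000
pts_post = 58.0000·39.7/35.4 = 65.0452
SG_post = 1 + 65.0452/1000

1.0650


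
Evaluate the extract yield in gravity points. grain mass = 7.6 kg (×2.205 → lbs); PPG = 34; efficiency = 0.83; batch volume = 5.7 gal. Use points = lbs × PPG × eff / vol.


lbs = 7.6 × 2.205 = 16.7580
points = 16.7580 × 34 × 0.83 / 5.7

82.9668 points


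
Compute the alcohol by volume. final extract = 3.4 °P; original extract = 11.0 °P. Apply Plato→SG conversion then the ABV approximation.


SG = 259/(259 − P);  ABV = (OG − FG)·131.25
OG = 259/(259 − 11.0) = 1.0444
FG = 259/(259 − 3.4) = 1.0133
ABV = (1.0444 − 1.0133)·131.25

4.0757 % ABV


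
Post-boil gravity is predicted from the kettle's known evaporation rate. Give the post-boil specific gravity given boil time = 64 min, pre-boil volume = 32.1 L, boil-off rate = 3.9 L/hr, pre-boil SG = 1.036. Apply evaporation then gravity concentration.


V_post = V_pre − rate·(t/60);  SG_post = 1 + (SG_pre−1)·V_pre/V_post
V_post = 32.1 − 3.9·(64/60) = 27.9400
SG_post = 1 + (1.036 − 1)·32.1/27.9400

1.0414


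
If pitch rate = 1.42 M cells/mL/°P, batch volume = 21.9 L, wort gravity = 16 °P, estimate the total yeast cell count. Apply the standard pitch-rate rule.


cells (billions) = rate · V_L · °P
cells = 1.42 · 21.9 · 16

497.5680 billion cells


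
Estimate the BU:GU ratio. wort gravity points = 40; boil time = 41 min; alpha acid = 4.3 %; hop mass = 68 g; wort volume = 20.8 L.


U = 1.65·0.000125^(GP/1000)·(1−e^(−0.04t))/4.15;  IBU = (α/100)·m·U·1000/V;  BU:GU = IBU/GP
U = 1.65·0.000125^(40/1000)·(1−e^(−0.04·41))/4.15 = 0.2237
IBU = (4.3/100)·68·0.2237·1000/20.8 = 31.4465
BU:GU = 31.4465/40

0.7862


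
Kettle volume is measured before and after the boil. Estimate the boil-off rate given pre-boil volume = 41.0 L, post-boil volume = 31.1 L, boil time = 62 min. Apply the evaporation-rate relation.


rate = (V_pre − V_post) / (t_min/60)
rate = (41.0 − 31.1) / (62/60)

9.5806 L/hr


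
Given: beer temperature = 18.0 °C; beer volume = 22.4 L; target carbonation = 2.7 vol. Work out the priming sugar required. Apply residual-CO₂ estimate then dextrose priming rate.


residual = 14.695·(0.01821 + 0.09011·e^(−0.04·T));  sugar = (target − residual)·4.0·V
residual = 14.695·(0.01821 + 0.09011·e^(−0.04·18.0)) = 0.9121
sugar = (2.7 − 0.9121)·4.0·22.4

160.1925 g


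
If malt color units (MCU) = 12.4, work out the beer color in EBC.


SRM = 1.4922·MCU^0.6859;  EBC = SRM·1.97
SRM = 1.4922·12.4^0.6859 = 8.3908
EBC = 8.3908·1.97

16.5299 EBC
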